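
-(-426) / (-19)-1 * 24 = -882 / 19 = -46.42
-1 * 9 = -9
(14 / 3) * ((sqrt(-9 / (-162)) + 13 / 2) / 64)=7 * sqrt(2) / 576 + 91 / 192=0.49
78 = 78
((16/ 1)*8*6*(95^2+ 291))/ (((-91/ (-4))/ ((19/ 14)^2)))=2582842368/ 4459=579242.51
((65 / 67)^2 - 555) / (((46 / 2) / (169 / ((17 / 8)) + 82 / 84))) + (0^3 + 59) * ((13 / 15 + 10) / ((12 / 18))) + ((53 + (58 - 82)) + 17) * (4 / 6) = -49863841121 / 52655970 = -946.97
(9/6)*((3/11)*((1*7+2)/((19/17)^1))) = 1377/418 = 3.29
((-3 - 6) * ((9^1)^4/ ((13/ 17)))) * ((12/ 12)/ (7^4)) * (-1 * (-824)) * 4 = -3308633568/ 31213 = -106001.78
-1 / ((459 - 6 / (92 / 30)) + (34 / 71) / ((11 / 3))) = -17963 / 8212218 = -0.00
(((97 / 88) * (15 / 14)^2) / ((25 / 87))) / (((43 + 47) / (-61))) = -514779 / 172480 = -2.98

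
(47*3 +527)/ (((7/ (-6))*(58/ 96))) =-192384/ 203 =-947.70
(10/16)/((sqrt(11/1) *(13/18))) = 45 *sqrt(11)/572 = 0.26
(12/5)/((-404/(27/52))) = -81/26260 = -0.00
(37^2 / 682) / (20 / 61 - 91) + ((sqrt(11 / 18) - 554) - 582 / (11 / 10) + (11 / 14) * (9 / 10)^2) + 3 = -2850357364439 / 2640499400 + sqrt(22) / 6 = -1078.69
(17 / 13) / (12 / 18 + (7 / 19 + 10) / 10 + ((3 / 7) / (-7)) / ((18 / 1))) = 79135 / 102882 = 0.77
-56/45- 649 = -650.24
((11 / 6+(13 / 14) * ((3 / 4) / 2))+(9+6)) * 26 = 75049 / 168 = 446.72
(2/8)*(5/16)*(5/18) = 0.02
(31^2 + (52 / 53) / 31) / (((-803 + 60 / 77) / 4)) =-486324300 / 101489753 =-4.79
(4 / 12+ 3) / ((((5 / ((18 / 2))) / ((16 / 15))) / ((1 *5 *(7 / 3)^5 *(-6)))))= -1075648 / 81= -13279.60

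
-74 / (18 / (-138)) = 1702 / 3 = 567.33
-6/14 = -3/7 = -0.43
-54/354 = -9/59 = -0.15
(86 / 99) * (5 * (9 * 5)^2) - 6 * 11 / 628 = 30379137 / 3454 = 8795.35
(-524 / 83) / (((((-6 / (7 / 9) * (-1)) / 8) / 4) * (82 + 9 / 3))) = -58688 / 190485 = -0.31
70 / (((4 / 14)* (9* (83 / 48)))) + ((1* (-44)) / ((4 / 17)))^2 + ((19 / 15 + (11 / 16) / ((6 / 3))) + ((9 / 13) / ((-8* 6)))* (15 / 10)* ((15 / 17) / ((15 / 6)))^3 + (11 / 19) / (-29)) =16350769988909807 / 467347356320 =34986.33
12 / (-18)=-2 / 3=-0.67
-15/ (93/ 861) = -4305/ 31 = -138.87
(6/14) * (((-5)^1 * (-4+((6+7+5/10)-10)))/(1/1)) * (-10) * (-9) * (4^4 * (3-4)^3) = -172800/7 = -24685.71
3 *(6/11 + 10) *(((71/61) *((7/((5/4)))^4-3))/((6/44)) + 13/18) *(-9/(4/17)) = -8494605673203/838750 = -10127696.78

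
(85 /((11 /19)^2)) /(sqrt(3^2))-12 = 26329 /363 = 72.53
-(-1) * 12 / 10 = 6 / 5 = 1.20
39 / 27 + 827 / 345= 3.84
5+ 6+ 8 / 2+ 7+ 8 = 30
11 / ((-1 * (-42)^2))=-11 / 1764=-0.01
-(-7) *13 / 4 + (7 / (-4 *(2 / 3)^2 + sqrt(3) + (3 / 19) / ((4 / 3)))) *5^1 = 16374960 *sqrt(3) / 115343 + 119183813 / 461372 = 504.22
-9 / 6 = -3 / 2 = -1.50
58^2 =3364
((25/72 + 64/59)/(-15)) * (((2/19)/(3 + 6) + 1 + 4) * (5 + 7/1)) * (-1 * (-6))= -5213131/151335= -34.45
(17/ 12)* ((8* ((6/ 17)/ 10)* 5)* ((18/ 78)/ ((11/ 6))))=36/ 143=0.25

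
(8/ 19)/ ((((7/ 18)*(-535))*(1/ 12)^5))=-35831808/ 71155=-503.57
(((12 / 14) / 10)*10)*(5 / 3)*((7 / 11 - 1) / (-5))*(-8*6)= -384 / 77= -4.99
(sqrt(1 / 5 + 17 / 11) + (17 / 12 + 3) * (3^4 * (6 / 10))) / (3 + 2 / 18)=9 * sqrt(330) / 385 + 38637 / 560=69.42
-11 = -11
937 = 937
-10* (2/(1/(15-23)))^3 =40960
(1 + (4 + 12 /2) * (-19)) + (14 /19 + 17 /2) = -6831 /38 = -179.76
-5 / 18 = -0.28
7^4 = 2401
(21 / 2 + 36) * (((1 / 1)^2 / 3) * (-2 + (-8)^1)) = -155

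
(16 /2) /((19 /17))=136 /19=7.16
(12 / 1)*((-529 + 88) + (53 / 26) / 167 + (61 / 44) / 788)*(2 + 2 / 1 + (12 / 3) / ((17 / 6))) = -2290406903757 / 79977469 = -28638.15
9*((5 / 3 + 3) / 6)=7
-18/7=-2.57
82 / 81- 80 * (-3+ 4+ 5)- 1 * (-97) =-30941 / 81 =-381.99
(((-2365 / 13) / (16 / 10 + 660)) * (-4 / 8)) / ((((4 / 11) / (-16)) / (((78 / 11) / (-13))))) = 35475 / 10751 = 3.30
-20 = -20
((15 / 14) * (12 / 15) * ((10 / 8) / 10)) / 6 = 1 / 56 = 0.02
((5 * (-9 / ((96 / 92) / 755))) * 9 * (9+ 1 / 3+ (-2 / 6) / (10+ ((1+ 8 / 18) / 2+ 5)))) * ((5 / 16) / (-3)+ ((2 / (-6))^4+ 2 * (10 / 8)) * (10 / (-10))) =1163856391975 / 163008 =7139872.84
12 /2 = 6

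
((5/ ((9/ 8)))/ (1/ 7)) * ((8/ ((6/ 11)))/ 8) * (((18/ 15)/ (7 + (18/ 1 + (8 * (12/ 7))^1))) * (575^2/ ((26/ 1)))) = 712827500/ 31707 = 22481.71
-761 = -761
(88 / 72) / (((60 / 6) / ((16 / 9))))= 88 / 405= 0.22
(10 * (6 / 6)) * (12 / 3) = 40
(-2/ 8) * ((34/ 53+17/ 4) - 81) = 16135/ 848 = 19.03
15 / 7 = 2.14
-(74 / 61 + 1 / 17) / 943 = -1319 / 977891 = -0.00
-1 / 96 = -0.01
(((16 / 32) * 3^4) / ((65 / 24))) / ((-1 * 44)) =-243 / 715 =-0.34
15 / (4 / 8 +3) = 30 / 7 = 4.29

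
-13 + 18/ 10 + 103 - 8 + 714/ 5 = 1133/ 5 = 226.60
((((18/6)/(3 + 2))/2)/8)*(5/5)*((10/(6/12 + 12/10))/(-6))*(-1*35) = 175/136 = 1.29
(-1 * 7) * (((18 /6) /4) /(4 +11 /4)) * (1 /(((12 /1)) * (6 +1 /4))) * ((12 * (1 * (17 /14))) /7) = -34 /1575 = -0.02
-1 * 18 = -18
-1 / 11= -0.09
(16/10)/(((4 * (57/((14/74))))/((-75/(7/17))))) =-170/703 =-0.24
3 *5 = 15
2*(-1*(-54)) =108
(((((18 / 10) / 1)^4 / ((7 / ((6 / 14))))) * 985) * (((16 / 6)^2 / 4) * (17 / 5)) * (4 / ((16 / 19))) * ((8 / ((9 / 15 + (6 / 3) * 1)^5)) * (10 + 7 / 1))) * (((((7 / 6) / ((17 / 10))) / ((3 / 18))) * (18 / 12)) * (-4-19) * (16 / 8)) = -5911147.60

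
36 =36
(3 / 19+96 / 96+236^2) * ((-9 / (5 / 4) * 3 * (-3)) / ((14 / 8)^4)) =12539308032 / 32585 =384818.41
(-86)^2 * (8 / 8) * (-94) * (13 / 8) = -1129739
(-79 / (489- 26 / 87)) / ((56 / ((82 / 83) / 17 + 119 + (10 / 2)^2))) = -99789087 / 239965948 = -0.42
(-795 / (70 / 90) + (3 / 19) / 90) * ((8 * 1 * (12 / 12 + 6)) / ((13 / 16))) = -261013952 / 3705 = -70449.11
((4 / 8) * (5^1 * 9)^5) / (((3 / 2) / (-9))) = -553584375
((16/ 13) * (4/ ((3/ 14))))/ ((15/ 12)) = 3584/ 195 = 18.38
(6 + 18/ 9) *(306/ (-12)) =-204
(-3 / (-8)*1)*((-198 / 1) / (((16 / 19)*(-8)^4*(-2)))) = 5643 / 524288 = 0.01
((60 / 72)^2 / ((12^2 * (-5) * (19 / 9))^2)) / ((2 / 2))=0.00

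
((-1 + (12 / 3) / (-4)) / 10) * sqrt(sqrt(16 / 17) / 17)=-2 * 17^(1 / 4) / 85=-0.05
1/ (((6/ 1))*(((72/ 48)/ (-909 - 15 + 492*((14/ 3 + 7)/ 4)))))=511/ 9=56.78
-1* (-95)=95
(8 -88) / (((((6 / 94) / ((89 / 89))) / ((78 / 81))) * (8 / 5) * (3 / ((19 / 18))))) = -580450 / 2187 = -265.41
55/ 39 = 1.41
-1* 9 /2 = -9 /2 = -4.50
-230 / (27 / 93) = -7130 / 9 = -792.22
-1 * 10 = -10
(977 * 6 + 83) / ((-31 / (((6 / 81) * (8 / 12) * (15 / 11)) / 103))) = -118900 / 948321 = -0.13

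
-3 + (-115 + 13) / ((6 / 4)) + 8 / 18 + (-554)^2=2761609 / 9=306845.44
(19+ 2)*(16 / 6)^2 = 448 / 3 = 149.33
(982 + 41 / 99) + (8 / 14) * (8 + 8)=687149 / 693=991.56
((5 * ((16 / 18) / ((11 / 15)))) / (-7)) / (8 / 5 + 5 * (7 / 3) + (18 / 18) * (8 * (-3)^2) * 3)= -1000 / 264803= -0.00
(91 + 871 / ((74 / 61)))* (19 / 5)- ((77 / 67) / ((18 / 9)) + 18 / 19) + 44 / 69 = 9988013816 / 3249969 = 3073.26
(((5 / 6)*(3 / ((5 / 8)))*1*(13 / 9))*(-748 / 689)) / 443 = -0.01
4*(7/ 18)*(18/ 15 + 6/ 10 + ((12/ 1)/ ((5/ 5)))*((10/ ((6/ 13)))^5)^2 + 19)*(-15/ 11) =-376956813649638033448/ 649539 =-580345158103882.96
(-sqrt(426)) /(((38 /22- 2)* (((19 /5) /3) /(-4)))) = -220* sqrt(426) /19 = -238.99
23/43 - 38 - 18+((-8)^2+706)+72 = 33821/43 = 786.53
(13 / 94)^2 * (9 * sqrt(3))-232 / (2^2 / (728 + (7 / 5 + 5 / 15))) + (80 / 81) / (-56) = -119990102 / 2835 + 1521 * sqrt(3) / 8836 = -42324.25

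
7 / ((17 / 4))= 28 / 17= 1.65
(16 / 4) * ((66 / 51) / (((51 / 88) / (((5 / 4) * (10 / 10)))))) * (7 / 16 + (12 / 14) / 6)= 39325 / 6069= 6.48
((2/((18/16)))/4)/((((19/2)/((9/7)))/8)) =64/133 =0.48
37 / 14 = 2.64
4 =4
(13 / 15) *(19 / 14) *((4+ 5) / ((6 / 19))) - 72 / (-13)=71089 / 1820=39.06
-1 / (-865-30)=1 / 895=0.00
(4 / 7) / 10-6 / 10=-19 / 35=-0.54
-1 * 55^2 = -3025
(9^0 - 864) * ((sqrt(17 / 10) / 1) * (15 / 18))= -863 * sqrt(170) / 12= -937.68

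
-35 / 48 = -0.73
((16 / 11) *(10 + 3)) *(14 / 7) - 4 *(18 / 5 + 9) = -692 / 55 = -12.58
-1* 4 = -4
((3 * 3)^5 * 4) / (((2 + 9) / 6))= 1417176 / 11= 128834.18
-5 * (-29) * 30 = 4350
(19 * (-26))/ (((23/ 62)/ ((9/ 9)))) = -30628/ 23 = -1331.65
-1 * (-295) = 295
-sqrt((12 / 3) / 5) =-2*sqrt(5) / 5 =-0.89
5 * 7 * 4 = 140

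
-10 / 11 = -0.91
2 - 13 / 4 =-5 / 4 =-1.25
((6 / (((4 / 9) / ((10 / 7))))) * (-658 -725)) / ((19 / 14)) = -373410 / 19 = -19653.16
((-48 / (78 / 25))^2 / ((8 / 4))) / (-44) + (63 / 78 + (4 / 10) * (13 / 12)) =-40394 / 27885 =-1.45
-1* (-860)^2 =-739600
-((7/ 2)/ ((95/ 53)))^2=-137641/ 36100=-3.81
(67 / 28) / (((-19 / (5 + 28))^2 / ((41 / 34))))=8.70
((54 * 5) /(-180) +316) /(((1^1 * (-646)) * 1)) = -37 /76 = -0.49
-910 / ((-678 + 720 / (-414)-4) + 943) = -3.51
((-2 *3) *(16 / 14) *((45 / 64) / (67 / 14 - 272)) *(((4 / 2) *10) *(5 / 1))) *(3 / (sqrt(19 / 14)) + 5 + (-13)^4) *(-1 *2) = -128547000 / 1247 - 13500 *sqrt(266) / 23693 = -103094.30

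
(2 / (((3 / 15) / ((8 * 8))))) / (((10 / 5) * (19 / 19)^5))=320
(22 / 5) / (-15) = -22 / 75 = -0.29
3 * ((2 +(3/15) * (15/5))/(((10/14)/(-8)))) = -2184/25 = -87.36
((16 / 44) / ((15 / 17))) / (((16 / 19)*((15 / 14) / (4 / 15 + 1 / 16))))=178619 / 1188000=0.15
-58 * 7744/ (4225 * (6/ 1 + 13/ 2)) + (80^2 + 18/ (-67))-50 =6341.23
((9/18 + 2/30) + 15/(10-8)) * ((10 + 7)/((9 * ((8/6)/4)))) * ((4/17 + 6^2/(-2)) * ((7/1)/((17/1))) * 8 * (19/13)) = -38880688/9945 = -3909.57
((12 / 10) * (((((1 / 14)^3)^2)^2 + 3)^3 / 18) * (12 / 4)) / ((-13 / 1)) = -4920090016649110367615297484243246678970369 / 11844661151192093813871114937307448045731840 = -0.42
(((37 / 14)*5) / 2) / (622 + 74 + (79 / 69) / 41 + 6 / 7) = 104673 / 11040332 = 0.01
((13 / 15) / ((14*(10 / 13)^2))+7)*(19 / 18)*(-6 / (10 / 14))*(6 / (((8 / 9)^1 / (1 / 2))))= -8504229 / 40000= -212.61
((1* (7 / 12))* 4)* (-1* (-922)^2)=-5950588 / 3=-1983529.33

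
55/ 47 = 1.17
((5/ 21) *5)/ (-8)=-25/ 168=-0.15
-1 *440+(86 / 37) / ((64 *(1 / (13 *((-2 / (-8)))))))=-2083281 / 4736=-439.88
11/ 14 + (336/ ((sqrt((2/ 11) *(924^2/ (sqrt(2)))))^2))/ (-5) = 11/ 14 - sqrt(2)/ 2310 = 0.79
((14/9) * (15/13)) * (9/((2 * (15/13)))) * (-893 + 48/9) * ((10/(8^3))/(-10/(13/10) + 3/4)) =1211665/69312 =17.48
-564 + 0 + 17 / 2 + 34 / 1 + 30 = -983 / 2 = -491.50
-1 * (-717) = 717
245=245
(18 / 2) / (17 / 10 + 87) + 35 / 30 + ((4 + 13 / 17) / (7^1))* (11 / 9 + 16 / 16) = 1761091 / 633318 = 2.78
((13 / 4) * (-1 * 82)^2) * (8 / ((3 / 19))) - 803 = 3319247 / 3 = 1106415.67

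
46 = 46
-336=-336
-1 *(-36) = 36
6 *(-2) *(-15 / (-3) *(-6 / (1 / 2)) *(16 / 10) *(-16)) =-18432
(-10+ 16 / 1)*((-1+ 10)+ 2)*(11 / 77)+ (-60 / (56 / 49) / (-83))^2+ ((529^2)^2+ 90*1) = 15105562592078803 / 192892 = 78310985380.83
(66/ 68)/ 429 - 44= -44.00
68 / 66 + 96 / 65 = 5378 / 2145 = 2.51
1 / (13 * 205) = 1 / 2665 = 0.00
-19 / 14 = -1.36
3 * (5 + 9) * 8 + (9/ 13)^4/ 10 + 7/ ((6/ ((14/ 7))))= 338.36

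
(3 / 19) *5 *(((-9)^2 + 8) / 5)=267 / 19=14.05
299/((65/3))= 69/5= 13.80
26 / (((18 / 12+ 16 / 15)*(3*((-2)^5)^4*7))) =0.00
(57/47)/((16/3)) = 171/752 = 0.23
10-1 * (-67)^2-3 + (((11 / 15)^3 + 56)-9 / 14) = -209140241 / 47250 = -4426.25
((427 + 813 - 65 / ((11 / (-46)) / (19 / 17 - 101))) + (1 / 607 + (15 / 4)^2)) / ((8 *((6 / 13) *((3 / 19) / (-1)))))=11616522919261 / 261524736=44418.45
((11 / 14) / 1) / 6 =11 / 84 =0.13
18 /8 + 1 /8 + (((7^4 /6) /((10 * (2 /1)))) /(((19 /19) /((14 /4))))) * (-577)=-9697069 /240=-40404.45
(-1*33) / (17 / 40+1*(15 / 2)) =-1320 / 317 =-4.16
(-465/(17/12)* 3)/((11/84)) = -1406160/187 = -7519.57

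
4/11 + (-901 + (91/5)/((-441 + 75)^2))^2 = 4005960668090633531/4934657732400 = 811801.12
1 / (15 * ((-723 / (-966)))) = 322 / 3615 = 0.09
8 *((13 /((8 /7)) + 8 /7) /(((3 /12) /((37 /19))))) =103748 /133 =780.06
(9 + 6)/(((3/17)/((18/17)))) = 90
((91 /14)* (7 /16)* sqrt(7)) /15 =91* sqrt(7) /480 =0.50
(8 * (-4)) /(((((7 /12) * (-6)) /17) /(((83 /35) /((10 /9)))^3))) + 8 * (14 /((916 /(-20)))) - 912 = 5125766325112 /8591078125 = 596.64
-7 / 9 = -0.78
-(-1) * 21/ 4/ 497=3/ 284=0.01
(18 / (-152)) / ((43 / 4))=-9 / 817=-0.01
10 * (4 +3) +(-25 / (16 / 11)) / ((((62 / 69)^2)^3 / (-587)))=19238.81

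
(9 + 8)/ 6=17/ 6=2.83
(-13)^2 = 169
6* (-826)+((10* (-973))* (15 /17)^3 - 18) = -57276012 /4913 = -11658.05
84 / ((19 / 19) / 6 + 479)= 504 / 2875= 0.18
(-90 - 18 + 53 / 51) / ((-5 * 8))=1091 / 408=2.67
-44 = -44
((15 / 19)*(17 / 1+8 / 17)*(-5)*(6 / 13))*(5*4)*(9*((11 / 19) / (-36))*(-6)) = -44104500 / 79781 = -552.82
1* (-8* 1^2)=-8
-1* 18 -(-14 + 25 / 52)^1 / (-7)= -7255 / 364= -19.93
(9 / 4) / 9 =0.25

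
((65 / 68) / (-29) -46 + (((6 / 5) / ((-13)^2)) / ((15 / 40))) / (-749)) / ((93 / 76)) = -1091611726003 / 29018061345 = -37.62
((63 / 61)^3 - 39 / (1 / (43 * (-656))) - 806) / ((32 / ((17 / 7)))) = 4241871028961 / 50843744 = 83429.56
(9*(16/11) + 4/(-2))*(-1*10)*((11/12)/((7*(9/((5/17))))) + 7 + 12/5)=-36863459/35343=-1043.02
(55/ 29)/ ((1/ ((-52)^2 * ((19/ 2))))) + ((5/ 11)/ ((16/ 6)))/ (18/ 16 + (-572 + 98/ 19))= 445458559365/ 9143497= 48718.62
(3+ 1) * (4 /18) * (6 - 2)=32 /9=3.56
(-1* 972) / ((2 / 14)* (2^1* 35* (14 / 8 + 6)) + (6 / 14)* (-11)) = -13608 / 1019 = -13.35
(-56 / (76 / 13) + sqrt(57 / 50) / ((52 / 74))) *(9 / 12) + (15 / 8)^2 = -4461 / 1216 + 111 *sqrt(114) / 1040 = -2.53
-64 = -64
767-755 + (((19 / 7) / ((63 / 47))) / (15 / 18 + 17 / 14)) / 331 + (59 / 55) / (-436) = 86013229133 / 7167454140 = 12.00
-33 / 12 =-11 / 4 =-2.75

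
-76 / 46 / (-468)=19 / 5382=0.00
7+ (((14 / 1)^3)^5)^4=585709328057096652672532224032955891605231761913348157820228102782983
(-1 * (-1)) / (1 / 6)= 6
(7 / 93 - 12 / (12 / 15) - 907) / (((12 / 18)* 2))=-85739 / 124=-691.44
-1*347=-347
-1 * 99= -99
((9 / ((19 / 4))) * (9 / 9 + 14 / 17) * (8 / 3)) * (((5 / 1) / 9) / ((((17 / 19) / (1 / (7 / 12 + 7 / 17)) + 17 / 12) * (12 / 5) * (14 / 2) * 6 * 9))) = 0.00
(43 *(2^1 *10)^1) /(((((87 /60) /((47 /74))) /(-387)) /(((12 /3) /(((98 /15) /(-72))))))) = 337878864000 /52577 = 6426362.55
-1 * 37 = -37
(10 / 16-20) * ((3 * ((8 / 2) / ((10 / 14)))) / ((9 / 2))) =-217 / 3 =-72.33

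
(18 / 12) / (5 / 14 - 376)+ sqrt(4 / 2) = -7 / 1753+ sqrt(2) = 1.41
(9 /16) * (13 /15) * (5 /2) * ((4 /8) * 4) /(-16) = -39 /256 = -0.15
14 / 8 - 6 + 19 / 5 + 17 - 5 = 231 / 20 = 11.55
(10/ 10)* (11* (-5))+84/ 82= -2213/ 41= -53.98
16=16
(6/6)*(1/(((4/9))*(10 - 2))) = 9/32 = 0.28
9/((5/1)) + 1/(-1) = 4/5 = 0.80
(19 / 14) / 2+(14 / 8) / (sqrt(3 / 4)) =19 / 28+7 * sqrt(3) / 6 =2.70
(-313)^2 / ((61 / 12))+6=19278.59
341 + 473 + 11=825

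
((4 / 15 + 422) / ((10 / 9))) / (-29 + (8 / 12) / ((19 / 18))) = -180519 / 13475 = -13.40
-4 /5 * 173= -692 /5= -138.40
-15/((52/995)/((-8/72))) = 4975/156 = 31.89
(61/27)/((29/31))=1891/783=2.42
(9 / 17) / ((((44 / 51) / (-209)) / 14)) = -3591 / 2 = -1795.50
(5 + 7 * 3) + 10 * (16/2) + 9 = 115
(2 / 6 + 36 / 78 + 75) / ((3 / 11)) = 277.91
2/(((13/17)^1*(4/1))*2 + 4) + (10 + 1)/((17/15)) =14479/1462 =9.90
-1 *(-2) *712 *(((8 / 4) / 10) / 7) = 40.69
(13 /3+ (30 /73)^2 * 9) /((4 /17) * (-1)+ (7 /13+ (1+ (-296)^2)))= 20680517 /309563059488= 0.00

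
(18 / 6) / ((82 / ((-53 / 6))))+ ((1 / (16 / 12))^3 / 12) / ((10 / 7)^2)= -321119 / 1049600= -0.31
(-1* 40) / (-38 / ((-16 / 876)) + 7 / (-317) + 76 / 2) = -5072 / 268623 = -0.02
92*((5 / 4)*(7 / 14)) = 57.50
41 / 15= 2.73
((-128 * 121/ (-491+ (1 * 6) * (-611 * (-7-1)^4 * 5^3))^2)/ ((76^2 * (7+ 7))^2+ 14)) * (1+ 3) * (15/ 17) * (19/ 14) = -0.00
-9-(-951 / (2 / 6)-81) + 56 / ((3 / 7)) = 9167 / 3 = 3055.67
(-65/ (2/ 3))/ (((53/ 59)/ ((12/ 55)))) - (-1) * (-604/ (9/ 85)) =-30055474/ 5247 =-5728.13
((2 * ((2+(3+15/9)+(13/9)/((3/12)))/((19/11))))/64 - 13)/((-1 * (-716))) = -4369/244872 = -0.02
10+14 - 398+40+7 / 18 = -6005 / 18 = -333.61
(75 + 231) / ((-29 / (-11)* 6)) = 19.34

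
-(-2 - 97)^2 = -9801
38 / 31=1.23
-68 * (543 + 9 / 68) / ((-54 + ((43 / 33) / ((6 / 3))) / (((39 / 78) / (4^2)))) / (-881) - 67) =1073753109 / 1946797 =551.55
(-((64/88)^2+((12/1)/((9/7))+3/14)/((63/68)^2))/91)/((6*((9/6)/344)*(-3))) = 40425121472/24779407653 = 1.63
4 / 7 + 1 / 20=87 / 140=0.62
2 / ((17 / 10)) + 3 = 71 / 17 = 4.18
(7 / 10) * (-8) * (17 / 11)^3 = -137564 / 6655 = -20.67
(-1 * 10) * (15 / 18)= -25 / 3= -8.33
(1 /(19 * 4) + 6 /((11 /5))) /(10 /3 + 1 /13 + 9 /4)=89349 /184547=0.48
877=877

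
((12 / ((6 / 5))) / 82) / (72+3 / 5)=25 / 14883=0.00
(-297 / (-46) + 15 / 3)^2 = 131.25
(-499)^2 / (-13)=-249001 / 13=-19153.92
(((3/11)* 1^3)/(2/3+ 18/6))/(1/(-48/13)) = -432/1573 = -0.27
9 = 9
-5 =-5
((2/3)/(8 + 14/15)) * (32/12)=40/201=0.20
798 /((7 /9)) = 1026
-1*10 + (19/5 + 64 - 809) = -3756/5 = -751.20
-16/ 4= -4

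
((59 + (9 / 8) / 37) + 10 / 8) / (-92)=-17843 / 27232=-0.66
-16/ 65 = -0.25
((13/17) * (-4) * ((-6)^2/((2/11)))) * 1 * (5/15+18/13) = -17688/17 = -1040.47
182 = 182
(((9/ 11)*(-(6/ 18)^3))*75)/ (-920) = 5/ 2024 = 0.00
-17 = -17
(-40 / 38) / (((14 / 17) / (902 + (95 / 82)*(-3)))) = -1148.49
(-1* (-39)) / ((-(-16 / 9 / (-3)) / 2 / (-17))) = 17901 / 8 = 2237.62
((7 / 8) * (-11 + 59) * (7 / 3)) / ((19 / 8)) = 784 / 19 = 41.26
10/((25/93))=186/5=37.20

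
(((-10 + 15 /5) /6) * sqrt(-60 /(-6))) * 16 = -56 * sqrt(10) /3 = -59.03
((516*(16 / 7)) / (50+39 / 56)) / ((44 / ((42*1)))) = 693504 / 31229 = 22.21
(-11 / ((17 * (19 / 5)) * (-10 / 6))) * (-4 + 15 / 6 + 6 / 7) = -0.07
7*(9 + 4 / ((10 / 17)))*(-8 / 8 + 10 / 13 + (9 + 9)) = 127743 / 65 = 1965.28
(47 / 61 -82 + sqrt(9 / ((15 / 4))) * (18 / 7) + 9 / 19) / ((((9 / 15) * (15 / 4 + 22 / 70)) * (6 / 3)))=-32758600 / 1978413 + 120 * sqrt(15) / 569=-15.74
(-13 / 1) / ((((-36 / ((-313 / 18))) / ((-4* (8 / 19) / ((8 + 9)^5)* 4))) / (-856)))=-55729024 / 2185159923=-0.03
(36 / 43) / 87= 0.01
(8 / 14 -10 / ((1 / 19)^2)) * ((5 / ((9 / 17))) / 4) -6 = -358187 / 42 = -8528.26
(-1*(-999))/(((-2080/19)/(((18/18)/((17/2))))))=-18981/17680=-1.07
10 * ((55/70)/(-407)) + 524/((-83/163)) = -22122123/21497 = -1029.08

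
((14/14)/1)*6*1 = 6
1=1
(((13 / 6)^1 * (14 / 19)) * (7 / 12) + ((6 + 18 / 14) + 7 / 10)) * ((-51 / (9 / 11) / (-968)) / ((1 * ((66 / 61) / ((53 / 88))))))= 11732689553 / 36707489280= 0.32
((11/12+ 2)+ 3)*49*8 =6958/3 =2319.33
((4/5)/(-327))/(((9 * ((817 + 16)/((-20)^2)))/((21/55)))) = -64/1284129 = -0.00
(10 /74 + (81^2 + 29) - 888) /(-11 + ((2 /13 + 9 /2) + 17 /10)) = -13713635 /11174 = -1227.28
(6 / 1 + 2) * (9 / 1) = 72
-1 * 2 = -2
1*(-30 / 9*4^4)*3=-2560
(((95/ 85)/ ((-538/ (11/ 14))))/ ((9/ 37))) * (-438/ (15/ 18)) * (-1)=-564509/ 160055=-3.53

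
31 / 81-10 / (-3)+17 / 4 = 2581 / 324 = 7.97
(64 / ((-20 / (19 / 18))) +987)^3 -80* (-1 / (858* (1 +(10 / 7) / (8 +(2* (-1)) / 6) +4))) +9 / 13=951666969.15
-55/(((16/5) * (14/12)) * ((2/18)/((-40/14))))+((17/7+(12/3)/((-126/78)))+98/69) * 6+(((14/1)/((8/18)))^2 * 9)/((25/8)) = 182841243/56350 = 3244.74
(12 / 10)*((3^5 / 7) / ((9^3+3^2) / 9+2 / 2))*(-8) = -11664 / 2905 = -4.02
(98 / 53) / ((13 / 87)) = 8526 / 689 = 12.37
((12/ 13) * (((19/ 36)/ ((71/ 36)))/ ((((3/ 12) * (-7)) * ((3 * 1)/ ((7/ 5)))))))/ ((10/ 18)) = -2736/ 23075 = -0.12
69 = 69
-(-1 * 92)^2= -8464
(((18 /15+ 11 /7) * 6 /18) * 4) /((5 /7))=388 /75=5.17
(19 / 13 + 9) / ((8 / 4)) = 68 / 13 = 5.23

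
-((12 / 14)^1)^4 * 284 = -368064 / 2401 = -153.30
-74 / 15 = -4.93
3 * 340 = 1020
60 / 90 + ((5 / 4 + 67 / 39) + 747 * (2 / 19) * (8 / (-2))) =-307161 / 988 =-310.89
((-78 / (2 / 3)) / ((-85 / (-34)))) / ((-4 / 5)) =117 / 2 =58.50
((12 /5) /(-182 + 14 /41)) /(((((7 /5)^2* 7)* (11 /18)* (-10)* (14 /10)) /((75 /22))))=415125 /1081900204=0.00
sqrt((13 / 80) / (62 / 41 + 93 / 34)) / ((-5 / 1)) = -sqrt(536501810) / 592100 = -0.04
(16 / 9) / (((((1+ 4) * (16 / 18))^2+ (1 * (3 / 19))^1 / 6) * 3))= 1824 / 60881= 0.03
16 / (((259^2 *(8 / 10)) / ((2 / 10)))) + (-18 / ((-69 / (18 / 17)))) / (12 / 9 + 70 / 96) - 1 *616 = -177686818836 / 288515381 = -615.87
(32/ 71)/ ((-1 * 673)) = -32/ 47783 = -0.00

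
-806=-806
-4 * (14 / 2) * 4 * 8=-896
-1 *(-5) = 5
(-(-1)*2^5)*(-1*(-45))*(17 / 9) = 2720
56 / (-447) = -56 / 447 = -0.13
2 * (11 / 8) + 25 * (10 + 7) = 1711 / 4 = 427.75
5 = 5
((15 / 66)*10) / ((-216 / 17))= -425 / 2376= -0.18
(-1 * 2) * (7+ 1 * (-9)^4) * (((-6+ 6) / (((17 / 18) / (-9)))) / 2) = 0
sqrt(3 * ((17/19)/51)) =sqrt(19)/19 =0.23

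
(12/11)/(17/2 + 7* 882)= 24/136015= 0.00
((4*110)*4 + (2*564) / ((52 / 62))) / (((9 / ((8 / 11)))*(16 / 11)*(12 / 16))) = 80728 / 351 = 229.99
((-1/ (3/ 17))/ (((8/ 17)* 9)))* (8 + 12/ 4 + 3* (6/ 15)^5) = -9962119/ 675000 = -14.76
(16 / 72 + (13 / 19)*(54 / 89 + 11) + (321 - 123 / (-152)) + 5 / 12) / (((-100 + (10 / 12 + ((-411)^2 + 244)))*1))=40225589 / 20584103340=0.00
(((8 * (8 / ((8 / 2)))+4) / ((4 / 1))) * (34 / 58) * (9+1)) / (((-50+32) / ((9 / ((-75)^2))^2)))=-17 / 4078125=-0.00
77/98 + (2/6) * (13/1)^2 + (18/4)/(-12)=9533/168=56.74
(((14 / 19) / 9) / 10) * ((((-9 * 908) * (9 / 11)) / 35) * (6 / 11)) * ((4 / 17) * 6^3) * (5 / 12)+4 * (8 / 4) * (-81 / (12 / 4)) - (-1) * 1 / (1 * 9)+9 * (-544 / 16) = -949636991 / 1758735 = -539.95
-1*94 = -94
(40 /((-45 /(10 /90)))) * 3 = -8 /27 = -0.30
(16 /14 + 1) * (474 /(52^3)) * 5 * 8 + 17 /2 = 540661 /61516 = 8.79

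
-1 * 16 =-16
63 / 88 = 0.72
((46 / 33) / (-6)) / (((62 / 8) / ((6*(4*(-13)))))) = 9568 / 1023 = 9.35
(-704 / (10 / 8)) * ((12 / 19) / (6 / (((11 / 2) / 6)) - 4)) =-92928 / 665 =-139.74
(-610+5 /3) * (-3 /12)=1825 /12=152.08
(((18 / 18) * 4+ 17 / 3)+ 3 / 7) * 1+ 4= 296 / 21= 14.10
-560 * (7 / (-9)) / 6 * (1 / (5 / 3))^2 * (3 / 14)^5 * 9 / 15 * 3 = 0.02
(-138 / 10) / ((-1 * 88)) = 69 / 440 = 0.16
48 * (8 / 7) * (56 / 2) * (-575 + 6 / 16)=-882624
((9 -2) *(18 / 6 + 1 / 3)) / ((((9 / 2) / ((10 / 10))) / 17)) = 2380 / 27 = 88.15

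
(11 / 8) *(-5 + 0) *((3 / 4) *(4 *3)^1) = -495 / 8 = -61.88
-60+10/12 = -59.17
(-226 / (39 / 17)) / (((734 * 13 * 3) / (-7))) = 13447 / 558207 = 0.02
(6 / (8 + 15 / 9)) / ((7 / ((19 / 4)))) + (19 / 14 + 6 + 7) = 3000 / 203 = 14.78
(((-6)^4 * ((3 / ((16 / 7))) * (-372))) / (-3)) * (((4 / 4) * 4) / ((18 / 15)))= 703080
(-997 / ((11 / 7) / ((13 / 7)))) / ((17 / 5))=-64805 / 187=-346.55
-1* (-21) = 21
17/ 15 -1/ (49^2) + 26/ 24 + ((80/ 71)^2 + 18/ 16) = 4.61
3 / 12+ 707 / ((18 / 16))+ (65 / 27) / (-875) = 11882273 / 18900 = 628.69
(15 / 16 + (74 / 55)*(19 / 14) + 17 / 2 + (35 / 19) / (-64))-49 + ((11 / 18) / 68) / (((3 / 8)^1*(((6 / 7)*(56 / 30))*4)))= -8114410363 / 214885440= -37.76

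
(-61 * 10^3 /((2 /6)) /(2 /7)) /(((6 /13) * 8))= -693875 /4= -173468.75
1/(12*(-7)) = -0.01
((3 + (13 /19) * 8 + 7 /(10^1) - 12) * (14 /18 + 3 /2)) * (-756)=462357 /95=4866.92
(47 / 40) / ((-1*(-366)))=47 / 14640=0.00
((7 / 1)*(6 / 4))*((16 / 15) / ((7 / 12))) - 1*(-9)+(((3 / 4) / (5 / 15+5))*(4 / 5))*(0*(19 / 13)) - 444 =-2079 / 5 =-415.80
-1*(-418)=418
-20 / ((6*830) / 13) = -13 / 249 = -0.05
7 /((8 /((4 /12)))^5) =7 /7962624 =0.00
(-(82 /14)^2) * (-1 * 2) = 3362 /49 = 68.61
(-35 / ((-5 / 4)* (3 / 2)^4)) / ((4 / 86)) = 9632 / 81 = 118.91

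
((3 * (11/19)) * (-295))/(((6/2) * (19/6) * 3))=-6490/361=-17.98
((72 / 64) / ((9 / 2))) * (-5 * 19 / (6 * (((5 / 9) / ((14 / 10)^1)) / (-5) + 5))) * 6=-1197 / 248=-4.83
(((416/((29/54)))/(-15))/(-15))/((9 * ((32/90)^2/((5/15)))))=117/116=1.01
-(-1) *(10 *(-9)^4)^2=4304672100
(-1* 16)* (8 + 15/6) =-168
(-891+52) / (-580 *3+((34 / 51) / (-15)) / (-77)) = 2907135 / 6029098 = 0.48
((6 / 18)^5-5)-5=-2429 / 243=-10.00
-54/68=-27/34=-0.79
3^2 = 9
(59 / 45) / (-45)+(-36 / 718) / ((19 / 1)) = -438889 / 13812525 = -0.03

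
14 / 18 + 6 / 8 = 55 / 36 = 1.53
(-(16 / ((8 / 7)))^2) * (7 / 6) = -686 / 3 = -228.67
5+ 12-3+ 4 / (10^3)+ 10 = 6001 / 250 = 24.00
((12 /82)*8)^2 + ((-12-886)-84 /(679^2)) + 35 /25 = -495579855649 /553578515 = -895.23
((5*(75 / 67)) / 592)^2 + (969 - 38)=1464679966801 / 1573232896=931.00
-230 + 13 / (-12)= -2773 / 12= -231.08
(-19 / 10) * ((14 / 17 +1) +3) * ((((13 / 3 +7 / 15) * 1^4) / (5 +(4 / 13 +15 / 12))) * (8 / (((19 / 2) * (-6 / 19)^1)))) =2592512 / 144925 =17.89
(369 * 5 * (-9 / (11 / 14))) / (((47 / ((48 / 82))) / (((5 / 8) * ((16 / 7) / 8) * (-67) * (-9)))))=-14652900 / 517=-28342.17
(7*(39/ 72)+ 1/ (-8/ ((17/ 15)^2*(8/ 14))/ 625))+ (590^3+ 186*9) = 103511832707/ 504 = 205380620.45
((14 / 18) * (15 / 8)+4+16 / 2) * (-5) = -1615 / 24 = -67.29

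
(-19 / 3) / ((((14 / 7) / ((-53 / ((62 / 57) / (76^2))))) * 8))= 6907013 / 62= 111403.44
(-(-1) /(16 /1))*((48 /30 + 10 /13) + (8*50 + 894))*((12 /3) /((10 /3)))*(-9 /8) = -284391 /2600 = -109.38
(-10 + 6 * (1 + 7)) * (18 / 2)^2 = 3078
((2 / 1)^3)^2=64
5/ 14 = 0.36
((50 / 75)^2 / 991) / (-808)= -1 / 1801638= -0.00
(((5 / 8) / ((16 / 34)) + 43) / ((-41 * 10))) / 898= -2837 / 23563520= -0.00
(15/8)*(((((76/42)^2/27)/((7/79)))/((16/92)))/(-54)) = -3279685/12002256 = -0.27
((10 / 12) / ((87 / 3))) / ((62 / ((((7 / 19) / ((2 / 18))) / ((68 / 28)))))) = 735 / 1161508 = 0.00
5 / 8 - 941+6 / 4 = -938.88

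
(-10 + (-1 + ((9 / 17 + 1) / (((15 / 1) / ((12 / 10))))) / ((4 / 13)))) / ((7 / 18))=-81108 / 2975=-27.26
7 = 7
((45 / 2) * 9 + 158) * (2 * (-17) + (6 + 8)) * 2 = -14420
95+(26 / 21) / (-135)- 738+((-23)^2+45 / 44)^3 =35957765396577131 / 241496640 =148895510.08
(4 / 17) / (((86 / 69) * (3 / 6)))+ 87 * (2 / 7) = 129126 / 5117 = 25.23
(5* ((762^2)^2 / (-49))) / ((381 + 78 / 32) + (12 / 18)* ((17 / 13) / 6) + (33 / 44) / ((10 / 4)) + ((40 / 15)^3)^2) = -1278058571413228800 / 27620042807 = -46272867.15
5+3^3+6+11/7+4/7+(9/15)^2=7088/175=40.50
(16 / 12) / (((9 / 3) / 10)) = 40 / 9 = 4.44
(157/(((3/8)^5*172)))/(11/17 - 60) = -21864448/10543041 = -2.07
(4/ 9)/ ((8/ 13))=13/ 18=0.72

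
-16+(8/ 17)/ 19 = -5160/ 323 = -15.98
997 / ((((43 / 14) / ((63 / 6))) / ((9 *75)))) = 98927325 / 43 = 2300635.47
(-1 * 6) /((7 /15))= -12.86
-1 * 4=-4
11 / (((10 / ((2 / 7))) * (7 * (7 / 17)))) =187 / 1715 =0.11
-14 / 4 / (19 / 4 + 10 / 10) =-14 / 23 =-0.61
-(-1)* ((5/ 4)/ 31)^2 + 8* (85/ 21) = 10456205/ 322896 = 32.38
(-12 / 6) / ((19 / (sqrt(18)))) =-6 * sqrt(2) / 19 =-0.45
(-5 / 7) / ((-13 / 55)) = 275 / 91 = 3.02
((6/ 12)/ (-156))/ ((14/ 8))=-1/ 546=-0.00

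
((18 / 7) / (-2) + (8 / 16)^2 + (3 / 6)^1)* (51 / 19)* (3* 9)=-20655 / 532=-38.83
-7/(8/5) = -35/8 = -4.38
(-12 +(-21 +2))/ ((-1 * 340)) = 31/ 340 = 0.09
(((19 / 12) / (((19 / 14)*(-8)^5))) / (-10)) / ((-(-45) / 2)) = 7 / 44236800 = 0.00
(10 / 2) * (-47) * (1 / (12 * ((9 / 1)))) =-2.18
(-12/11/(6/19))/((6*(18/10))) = -95/297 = -0.32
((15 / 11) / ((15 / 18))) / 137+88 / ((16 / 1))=5.51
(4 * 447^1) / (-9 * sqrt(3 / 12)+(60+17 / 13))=31.47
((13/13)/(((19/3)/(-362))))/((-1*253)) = 1086/4807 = 0.23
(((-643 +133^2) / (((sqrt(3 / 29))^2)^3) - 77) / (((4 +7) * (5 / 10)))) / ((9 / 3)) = 92385070 / 99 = 933182.53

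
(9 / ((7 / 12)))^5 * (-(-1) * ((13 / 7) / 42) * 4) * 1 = 127341766656 / 823543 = 154626.74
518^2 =268324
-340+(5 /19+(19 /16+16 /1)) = -98055 /304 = -322.55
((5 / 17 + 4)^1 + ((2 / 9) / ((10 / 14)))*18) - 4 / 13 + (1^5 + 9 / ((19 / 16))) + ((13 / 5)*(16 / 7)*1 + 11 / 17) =24.76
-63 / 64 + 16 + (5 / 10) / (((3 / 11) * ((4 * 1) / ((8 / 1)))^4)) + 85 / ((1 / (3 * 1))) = 57475 / 192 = 299.35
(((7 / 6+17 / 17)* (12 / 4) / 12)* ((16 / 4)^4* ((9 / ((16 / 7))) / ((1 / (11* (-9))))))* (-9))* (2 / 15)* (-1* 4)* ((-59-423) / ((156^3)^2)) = 18557 / 2138647680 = 0.00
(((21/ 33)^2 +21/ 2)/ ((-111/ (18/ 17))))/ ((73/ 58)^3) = -1544701704/ 29607694853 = -0.05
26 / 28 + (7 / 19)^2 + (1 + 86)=445077 / 5054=88.06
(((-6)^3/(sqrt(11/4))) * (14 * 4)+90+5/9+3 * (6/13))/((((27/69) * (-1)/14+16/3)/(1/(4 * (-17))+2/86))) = 1731877/11688690 -5842368 * sqrt(11)/1648405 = -11.61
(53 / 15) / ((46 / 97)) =7.45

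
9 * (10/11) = 90/11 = 8.18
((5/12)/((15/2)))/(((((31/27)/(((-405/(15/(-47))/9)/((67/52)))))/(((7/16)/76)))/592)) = 1424241/78926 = 18.05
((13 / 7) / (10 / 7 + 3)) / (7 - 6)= 13 / 31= 0.42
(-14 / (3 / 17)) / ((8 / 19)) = -2261 / 12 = -188.42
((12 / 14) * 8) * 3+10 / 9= 1366 / 63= 21.68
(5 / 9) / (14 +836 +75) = 1 / 1665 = 0.00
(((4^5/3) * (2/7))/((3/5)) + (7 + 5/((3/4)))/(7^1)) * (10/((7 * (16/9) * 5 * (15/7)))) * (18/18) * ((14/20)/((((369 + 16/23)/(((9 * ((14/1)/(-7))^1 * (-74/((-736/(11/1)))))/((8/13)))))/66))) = -493475697/9894400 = -49.87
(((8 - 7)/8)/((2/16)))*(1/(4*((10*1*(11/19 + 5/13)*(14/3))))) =741/133280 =0.01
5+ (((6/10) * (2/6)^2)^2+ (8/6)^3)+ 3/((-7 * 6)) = 69017/9450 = 7.30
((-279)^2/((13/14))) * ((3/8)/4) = 1634661/208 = 7858.95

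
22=22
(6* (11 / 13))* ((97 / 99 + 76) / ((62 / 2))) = 15242 / 1209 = 12.61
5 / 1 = 5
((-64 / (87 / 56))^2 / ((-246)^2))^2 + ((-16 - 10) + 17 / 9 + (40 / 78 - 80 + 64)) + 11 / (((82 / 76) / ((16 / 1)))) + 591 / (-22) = 362504934391055914807 / 3750278234269081086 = 96.66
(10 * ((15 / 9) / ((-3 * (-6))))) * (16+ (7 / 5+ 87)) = 290 / 3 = 96.67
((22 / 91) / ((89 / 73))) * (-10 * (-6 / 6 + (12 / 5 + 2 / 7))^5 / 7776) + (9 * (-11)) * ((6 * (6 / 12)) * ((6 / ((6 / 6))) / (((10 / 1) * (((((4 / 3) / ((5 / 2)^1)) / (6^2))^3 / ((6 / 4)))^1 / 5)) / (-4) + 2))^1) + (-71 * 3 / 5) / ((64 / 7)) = -895.66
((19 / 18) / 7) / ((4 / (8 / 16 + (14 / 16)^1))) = 209 / 4032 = 0.05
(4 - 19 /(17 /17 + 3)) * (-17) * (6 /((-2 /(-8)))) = 306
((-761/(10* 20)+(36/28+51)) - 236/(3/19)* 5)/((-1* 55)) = 31184381/231000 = 135.00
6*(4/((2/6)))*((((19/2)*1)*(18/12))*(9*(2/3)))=6156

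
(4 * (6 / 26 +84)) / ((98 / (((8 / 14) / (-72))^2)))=365 / 1685502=0.00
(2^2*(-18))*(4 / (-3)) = 96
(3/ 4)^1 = 3/ 4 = 0.75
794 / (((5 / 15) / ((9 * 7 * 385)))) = 57775410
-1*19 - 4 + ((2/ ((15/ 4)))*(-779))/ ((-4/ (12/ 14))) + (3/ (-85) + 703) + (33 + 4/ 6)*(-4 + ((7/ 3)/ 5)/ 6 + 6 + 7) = 34527277/ 32130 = 1074.61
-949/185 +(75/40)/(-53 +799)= -5660857/1104080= -5.13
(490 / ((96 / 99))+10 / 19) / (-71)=-153775 / 21584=-7.12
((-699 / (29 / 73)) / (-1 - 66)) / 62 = 51027 / 120466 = 0.42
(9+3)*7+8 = 92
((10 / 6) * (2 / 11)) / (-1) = -10 / 33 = -0.30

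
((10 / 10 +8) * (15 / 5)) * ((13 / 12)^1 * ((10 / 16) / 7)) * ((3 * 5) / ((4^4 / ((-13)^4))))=250622775 / 57344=4370.51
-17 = -17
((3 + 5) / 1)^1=8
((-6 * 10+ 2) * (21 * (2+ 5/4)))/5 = -7917/10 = -791.70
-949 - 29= -978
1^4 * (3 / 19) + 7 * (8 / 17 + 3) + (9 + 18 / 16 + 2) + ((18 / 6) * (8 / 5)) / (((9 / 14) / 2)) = 1996541 / 38760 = 51.51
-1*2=-2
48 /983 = 0.05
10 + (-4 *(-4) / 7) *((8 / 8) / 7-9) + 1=-453 / 49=-9.24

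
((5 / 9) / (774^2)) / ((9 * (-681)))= -5 / 33045631236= -0.00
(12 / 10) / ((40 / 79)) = 237 / 100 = 2.37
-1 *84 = -84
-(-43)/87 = 43/87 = 0.49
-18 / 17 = -1.06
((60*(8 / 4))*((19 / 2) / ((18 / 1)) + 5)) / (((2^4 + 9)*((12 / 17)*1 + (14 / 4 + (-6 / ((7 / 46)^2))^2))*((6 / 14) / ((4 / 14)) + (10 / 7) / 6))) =454864648 / 2000473562755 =0.00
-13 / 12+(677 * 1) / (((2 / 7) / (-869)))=-24709159 / 12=-2059096.58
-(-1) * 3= 3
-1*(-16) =16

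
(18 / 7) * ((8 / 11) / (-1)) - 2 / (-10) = -643 / 385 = -1.67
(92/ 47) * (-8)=-736/ 47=-15.66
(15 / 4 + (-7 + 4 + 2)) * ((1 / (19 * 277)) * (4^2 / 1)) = 44 / 5263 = 0.01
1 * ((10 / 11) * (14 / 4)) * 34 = 108.18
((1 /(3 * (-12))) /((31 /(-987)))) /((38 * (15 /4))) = 329 /53010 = 0.01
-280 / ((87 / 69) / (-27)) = 5995.86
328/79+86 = 90.15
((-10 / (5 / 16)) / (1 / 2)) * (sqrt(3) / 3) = -64 * sqrt(3) / 3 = -36.95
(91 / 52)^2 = 49 / 16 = 3.06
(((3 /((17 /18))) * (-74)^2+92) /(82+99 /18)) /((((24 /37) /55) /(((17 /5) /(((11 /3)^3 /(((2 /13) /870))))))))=8249187 /39914875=0.21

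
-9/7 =-1.29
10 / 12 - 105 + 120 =95 / 6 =15.83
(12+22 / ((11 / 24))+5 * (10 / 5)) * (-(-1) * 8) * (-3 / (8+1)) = -560 / 3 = -186.67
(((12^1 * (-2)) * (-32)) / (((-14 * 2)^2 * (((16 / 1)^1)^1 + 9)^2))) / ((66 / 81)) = 648 / 336875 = 0.00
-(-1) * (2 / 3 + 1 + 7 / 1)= 26 / 3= 8.67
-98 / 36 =-49 / 18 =-2.72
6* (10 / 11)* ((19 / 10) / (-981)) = -38 / 3597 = -0.01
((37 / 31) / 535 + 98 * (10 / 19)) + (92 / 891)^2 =12906411289003 / 250163811315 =51.59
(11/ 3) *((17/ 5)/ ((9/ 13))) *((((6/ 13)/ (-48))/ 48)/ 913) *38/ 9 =-323/ 19362240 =-0.00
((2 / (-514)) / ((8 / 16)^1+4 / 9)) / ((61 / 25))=-450 / 266509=-0.00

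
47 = 47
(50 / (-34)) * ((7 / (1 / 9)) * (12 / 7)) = -2700 / 17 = -158.82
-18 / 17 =-1.06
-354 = -354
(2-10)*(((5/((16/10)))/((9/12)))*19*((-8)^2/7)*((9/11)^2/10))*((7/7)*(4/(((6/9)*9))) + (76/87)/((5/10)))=-3283200/3509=-935.65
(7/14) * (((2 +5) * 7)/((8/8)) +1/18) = 883/36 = 24.53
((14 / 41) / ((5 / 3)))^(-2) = 42025 / 1764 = 23.82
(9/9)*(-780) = -780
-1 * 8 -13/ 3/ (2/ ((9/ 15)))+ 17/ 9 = -667/ 90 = -7.41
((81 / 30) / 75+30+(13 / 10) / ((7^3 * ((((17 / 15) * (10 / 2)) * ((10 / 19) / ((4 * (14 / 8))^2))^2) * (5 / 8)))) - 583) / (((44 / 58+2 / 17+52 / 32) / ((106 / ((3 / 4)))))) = -568241392736 / 18496875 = -30720.94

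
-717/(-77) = 717/77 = 9.31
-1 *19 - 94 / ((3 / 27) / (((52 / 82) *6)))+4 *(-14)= -135051 / 41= -3293.93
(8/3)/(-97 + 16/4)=-8/279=-0.03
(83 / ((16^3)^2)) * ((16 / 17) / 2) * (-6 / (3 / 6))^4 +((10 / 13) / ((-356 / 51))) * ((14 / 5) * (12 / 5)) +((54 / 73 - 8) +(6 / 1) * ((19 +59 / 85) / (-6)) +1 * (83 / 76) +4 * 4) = -11793922994279 / 1117425786880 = -10.55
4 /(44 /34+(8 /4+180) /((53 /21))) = 901 /16535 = 0.05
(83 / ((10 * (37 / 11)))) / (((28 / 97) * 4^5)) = 88561 / 10608640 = 0.01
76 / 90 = 38 / 45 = 0.84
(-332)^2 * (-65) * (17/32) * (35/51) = -15672475/6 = -2612079.17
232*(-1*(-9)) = 2088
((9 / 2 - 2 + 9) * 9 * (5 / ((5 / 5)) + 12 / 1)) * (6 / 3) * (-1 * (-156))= 548964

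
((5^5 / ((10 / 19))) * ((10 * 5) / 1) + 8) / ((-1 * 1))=-296883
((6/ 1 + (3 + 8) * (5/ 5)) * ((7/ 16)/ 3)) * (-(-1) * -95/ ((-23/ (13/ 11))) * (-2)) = -146965/ 6072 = -24.20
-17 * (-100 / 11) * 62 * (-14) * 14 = -20658400 / 11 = -1878036.36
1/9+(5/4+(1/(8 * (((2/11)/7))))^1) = 889/144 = 6.17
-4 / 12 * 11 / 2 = -11 / 6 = -1.83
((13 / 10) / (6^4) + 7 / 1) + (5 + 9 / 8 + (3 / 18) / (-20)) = 34001 / 2592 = 13.12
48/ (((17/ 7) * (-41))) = -336/ 697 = -0.48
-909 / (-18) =101 / 2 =50.50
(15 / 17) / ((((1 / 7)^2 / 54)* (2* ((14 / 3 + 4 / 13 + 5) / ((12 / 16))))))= 2321865 / 26452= 87.78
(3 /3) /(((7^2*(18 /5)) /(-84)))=-10 /21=-0.48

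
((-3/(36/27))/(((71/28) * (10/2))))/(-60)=21/7100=0.00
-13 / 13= -1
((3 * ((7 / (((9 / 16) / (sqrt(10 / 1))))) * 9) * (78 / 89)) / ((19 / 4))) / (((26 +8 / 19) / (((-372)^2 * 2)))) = 14507071488 * sqrt(10) / 22339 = 2053600.79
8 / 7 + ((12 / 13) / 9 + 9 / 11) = 2.06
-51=-51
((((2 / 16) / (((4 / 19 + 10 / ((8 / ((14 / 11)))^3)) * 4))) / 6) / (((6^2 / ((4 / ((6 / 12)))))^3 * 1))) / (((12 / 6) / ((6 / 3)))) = 101156 / 443858211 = 0.00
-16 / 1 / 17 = -16 / 17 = -0.94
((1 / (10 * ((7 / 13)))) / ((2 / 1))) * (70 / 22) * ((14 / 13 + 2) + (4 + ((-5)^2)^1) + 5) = 241 / 22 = 10.95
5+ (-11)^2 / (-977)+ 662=651538 / 977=666.88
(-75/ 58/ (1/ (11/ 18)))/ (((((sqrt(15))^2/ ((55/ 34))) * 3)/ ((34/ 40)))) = -605/ 25056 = -0.02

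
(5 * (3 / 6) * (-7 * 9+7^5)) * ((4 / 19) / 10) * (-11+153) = 2377648 / 19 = 125139.37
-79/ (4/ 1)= -79/ 4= -19.75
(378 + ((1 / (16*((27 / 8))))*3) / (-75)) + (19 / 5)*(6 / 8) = 1028293 / 2700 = 380.85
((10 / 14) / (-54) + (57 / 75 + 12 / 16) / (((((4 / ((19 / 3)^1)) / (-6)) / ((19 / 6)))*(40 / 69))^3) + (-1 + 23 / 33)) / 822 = -179695499914254983 / 699981004800000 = -256.71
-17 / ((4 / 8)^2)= -68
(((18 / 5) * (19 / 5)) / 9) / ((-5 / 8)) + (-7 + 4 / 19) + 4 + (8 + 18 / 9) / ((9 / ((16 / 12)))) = -239827 / 64125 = -3.74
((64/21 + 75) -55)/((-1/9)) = -1452/7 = -207.43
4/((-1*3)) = -1.33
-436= -436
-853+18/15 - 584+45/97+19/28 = -1434.66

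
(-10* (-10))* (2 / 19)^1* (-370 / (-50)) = 1480 / 19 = 77.89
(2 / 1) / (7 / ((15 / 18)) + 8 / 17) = 85 / 377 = 0.23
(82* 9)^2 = 544644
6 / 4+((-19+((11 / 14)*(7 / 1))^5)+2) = 160555 / 32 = 5017.34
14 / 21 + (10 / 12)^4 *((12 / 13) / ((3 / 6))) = 1093 / 702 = 1.56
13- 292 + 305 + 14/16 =215/8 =26.88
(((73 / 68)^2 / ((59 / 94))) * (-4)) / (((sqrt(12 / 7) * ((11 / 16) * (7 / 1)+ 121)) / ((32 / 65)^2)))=-1025896448 * sqrt(21) / 435052428525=-0.01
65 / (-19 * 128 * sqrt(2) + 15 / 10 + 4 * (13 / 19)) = -228267520 * sqrt(2) / 17081408191- 397670 / 17081408191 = -0.02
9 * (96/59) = 14.64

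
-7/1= -7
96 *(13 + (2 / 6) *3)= 1344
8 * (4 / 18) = 1.78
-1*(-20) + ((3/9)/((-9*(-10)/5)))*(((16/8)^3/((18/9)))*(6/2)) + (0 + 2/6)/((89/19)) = 16255/801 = 20.29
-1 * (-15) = 15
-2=-2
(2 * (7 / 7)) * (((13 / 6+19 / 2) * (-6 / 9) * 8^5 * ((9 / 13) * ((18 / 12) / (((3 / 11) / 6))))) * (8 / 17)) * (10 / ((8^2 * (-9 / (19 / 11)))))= 108953600 / 663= 164334.24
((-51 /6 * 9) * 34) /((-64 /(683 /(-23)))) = -1776483 /1472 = -1206.85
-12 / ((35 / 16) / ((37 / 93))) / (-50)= 0.04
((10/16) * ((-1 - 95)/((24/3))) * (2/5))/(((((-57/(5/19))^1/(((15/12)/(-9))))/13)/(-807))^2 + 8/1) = -22929391875/61313941016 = -0.37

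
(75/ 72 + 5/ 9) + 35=2635/ 72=36.60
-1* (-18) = 18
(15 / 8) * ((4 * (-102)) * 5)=-3825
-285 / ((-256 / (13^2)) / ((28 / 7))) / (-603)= -16055 / 12864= -1.25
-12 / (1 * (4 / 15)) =-45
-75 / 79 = -0.95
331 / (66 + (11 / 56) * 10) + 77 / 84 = 132149 / 22836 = 5.79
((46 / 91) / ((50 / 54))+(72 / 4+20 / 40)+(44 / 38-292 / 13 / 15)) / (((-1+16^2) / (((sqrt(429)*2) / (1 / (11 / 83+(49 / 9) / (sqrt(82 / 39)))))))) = 53366533*sqrt(429) / 2744571375+33960521*sqrt(902) / 89390250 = 11.81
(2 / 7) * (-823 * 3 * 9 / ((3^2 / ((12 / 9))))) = -6584 / 7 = -940.57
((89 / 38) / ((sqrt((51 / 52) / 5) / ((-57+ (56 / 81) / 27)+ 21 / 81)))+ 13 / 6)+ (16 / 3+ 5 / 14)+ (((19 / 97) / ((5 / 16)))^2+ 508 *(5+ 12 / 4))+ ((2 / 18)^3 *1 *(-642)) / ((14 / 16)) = 1628976710941 / 400117725-11039204 *sqrt(3315) / 2119203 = 3771.32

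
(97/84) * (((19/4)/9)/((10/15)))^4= 12641137/27869184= 0.45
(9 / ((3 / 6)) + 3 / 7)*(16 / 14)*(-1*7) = -1032 / 7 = -147.43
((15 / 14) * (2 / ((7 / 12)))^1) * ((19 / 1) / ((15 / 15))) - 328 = -12652 / 49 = -258.20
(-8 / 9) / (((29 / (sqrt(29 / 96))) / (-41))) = 41 * sqrt(174) / 783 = 0.69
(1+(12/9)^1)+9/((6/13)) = 131/6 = 21.83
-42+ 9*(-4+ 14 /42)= -75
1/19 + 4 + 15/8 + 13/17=17293/2584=6.69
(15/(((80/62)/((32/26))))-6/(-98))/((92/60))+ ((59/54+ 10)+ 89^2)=6282920713/791154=7941.46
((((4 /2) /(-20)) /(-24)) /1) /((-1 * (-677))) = 1 /162480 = 0.00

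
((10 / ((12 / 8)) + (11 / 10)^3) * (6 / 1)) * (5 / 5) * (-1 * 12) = -71979 / 125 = -575.83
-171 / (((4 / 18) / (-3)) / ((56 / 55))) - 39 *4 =120696 / 55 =2194.47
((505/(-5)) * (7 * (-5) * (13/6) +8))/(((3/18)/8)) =328856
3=3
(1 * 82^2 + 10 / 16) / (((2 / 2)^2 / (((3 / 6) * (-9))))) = -484173 / 16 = -30260.81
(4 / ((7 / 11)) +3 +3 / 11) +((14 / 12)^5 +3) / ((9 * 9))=9.62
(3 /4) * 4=3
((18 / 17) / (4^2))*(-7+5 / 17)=-513 / 1156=-0.44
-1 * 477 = -477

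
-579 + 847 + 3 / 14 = 3755 / 14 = 268.21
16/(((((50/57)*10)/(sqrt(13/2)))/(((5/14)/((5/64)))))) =21.26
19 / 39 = 0.49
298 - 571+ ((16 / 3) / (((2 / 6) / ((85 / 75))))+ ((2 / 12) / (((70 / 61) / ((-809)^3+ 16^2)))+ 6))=-32298071777 / 420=-76900170.90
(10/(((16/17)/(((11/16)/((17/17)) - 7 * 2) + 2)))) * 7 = -107695/128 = -841.37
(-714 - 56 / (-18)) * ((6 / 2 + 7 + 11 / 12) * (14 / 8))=-2933483 / 216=-13580.94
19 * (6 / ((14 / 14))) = 114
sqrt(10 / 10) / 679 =1 / 679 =0.00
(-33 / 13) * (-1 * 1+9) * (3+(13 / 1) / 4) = -1650 / 13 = -126.92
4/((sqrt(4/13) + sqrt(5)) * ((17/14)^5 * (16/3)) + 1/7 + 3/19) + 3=3 * (40701752 + 53954566 * sqrt(13) + 350704679 * sqrt(5))/(7491120 + 53954566 * sqrt(13) + 350704679 * sqrt(5))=3.10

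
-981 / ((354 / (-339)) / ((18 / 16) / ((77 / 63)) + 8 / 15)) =70908969 / 51920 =1365.74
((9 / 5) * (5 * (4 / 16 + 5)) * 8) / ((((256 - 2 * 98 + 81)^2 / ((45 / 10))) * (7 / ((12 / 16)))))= 81 / 8836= 0.01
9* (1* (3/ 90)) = 3/ 10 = 0.30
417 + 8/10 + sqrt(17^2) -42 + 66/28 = 27661/70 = 395.16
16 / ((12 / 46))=184 / 3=61.33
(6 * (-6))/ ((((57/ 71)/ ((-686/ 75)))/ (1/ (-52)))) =-48706/ 6175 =-7.89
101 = 101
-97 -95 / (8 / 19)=-2581 / 8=-322.62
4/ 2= 2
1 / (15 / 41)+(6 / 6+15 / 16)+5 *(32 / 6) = 2507 / 80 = 31.34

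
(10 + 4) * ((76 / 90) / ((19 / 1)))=28 / 45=0.62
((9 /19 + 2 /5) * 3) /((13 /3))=747 /1235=0.60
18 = 18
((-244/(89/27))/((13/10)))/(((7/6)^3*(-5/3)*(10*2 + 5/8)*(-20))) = -5692032/109134025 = -0.05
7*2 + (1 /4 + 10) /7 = 15.46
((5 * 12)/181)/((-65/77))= -924/2353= -0.39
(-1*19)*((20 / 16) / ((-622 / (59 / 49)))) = 5605 / 121912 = 0.05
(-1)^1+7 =6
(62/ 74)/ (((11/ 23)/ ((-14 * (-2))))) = 19964/ 407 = 49.05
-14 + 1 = -13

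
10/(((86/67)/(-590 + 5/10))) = -394965/86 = -4592.62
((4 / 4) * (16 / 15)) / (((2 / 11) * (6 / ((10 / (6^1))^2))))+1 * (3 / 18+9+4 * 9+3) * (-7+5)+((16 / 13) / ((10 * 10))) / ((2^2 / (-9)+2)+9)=-234122209 / 2500875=-93.62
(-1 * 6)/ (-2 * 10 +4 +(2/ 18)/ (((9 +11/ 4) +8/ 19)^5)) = 18284051162109375/ 48757468497862312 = 0.38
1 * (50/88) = 25/44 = 0.57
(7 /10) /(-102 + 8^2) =-0.02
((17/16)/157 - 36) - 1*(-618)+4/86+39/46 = 1448140853/2484368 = 582.90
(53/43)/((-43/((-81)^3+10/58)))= 816824552/53621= 15233.30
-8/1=-8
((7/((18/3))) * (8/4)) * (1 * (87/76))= 2.67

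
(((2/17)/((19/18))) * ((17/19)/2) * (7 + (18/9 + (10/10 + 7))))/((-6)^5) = -17/155952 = -0.00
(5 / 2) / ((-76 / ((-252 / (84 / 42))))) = 315 / 76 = 4.14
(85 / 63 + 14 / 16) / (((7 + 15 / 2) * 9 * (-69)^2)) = 0.00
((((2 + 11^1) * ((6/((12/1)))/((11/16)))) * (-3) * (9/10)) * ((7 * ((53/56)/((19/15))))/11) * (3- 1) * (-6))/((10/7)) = 1171989/11495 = 101.96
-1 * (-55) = 55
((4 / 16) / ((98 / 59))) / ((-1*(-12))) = 59 / 4704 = 0.01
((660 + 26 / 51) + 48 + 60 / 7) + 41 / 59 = 15118519 / 21063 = 717.78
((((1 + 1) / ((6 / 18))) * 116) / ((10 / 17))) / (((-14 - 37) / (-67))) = 7772 / 5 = 1554.40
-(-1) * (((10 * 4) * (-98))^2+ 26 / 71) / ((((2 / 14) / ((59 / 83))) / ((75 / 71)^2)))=2534562888401250 / 29706613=85319820.49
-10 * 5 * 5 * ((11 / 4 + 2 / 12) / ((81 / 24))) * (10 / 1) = -175000 / 81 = -2160.49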